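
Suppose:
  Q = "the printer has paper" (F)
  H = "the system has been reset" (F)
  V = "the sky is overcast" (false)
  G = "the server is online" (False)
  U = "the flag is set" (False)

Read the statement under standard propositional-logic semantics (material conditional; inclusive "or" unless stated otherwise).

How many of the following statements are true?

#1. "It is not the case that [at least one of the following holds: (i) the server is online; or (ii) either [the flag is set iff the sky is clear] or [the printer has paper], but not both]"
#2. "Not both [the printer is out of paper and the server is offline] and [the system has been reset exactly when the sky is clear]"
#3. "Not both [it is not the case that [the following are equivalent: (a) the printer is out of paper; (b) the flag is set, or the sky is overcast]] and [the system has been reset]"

3

#1: In symbols: not (G or ((U iff not V) xor Q))

not V = not False = True
U iff not V = False iff True = False
(U iff not V) xor Q = False xor False = False
G or ((U iff not V) xor Q) = False or False = False
not (G or ((U iff not V) xor Q)) = not False = True
So #1 is true.

#2: Parsed as (not Q and not G) nand (H iff not V)

not Q = not False = True
not G = not False = True
not Q and not G = True and True = True
not V = not False = True
H iff not V = False iff True = False
(not Q and not G) nand (H iff not V) = True nand False = True
So #2 is true.

#3: Parsed as not (not Q iff (U or V)) nand H

not Q = not False = True
U or V = False or False = False
not Q iff (U or V) = True iff False = False
not (not Q iff (U or V)) = not False = True
not (not Q iff (U or V)) nand H = True nand False = True
Thus #3 is true.

3 of the 3 statements are true (#1, #2, #3).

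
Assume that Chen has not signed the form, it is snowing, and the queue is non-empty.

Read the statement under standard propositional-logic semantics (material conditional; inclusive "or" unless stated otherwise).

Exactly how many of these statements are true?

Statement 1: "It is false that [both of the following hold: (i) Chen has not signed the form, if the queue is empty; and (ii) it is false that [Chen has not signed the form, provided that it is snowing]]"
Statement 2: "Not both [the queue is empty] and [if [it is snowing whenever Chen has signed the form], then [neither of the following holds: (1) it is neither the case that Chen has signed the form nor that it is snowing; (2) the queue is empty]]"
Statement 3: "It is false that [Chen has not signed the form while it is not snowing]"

Let R = "the queue is empty" (F), P = "Chen has signed the form" (F), Q = "it is snowing" (T).

Statement 1: This is ¬((R → ¬P) ∧ ¬(Q → ¬P)).

¬P = ¬F = T
R → ¬P = F → T = T
¬P = ¬F = T
Q → ¬P = T → T = T
¬(Q → ¬P) = ¬T = F
(R → ¬P) ∧ ¬(Q → ¬P) = T ∧ F = F
¬((R → ¬P) ∧ ¬(Q → ¬P)) = ¬F = T
So Statement 1 is true.

Statement 2: Formalization: R ↑ ((P → Q) → ((P ↓ Q) ↓ R))

P → Q = F → T = T
P ↓ Q = F ↓ T = F
(P ↓ Q) ↓ R = F ↓ F = T
(P → Q) → ((P ↓ Q) ↓ R) = T → T = T
R ↑ ((P → Q) → ((P ↓ Q) ↓ R)) = F ↑ T = T
So Statement 2 is true.

Statement 3: Formalization: ¬(¬P ∧ ¬Q)

¬P = ¬F = T
¬Q = ¬T = F
¬P ∧ ¬Q = T ∧ F = F
¬(¬P ∧ ¬Q) = ¬F = T
Hence Statement 3 is true.

True statements: 3.

3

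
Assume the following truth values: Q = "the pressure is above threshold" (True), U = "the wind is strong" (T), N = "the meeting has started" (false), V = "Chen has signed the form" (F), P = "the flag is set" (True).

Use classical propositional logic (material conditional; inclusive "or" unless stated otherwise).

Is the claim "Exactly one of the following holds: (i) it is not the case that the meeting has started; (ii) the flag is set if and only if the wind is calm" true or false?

Values: N=False, P=True, U=True.
In symbols: not N xor (P iff not U)

not N = not False = True
not U = not True = False
P iff not U = True iff False = False
not N xor (P iff not U) = True xor False = True

true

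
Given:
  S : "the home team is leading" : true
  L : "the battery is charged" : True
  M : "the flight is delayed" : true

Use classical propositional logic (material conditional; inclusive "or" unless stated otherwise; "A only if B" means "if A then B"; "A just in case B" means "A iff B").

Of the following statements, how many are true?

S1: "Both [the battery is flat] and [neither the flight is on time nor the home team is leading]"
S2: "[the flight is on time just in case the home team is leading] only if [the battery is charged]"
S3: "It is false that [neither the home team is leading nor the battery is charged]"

S1: Parsed as ¬L ∧ (¬M ↓ S)

¬L = ¬T = F
¬M = ¬T = F
¬M ↓ S = F ↓ T = F
¬L ∧ (¬M ↓ S) = F ∧ F = F
Hence S1 is false.

S2: Parsed as (¬M ↔ S) → L

¬M = ¬T = F
¬M ↔ S = F ↔ T = F
(¬M ↔ S) → L = F → T = T
Thus S2 is true.

S3: In symbols: ¬(S ↓ L)

S ↓ L = T ↓ T = F
¬(S ↓ L) = ¬F = T
So S3 is true.

2 of the 3 statements are true.

2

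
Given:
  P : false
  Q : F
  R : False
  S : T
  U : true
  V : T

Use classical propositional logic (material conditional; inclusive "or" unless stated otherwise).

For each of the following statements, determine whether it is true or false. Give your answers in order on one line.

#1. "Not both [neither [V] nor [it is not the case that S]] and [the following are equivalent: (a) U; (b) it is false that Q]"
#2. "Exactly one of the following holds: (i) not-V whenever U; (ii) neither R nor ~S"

#1: In symbols: (V nor ~S) nand (U <-> ~Q)

~S = ~T = F
V nor ~S = T nor F = F
~Q = ~F = T
U <-> ~Q = T <-> T = T
(V nor ~S) nand (U <-> ~Q) = F nand T = T
Hence #1 is true.

#2: This is (U -> ~V) xor (R nor ~S).

~V = ~T = F
U -> ~V = T -> F = F
~S = ~T = F
R nor ~S = F nor F = T
(U -> ~V) xor (R nor ~S) = F xor T = T
Thus #2 is true.

#1 T; #2 T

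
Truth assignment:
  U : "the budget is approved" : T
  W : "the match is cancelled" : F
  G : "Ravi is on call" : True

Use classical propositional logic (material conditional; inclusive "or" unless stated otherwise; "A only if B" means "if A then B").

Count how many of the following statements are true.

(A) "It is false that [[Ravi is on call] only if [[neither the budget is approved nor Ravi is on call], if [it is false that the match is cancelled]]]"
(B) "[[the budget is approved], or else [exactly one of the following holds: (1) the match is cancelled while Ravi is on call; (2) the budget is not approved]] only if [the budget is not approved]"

1

(A): This is ¬(G → (¬W → (U ↓ G))).

¬W = ¬F = T
U ↓ G = T ↓ T = F
¬W → (U ↓ G) = T → F = F
G → (¬W → (U ↓ G)) = T → F = F
¬(G → (¬W → (U ↓ G))) = ¬F = T
Thus (A) is true.

(B): This is (U ∨ ((W ∧ G) ⊕ ¬U)) → ¬U.

W ∧ G = F ∧ T = F
¬U = ¬T = F
(W ∧ G) ⊕ ¬U = F ⊕ F = F
U ∨ ((W ∧ G) ⊕ ¬U) = T ∨ F = T
¬U = ¬T = F
(U ∨ ((W ∧ G) ⊕ ¬U)) → ¬U = T → F = F
So (B) is false.

1 of the 2 statements is true.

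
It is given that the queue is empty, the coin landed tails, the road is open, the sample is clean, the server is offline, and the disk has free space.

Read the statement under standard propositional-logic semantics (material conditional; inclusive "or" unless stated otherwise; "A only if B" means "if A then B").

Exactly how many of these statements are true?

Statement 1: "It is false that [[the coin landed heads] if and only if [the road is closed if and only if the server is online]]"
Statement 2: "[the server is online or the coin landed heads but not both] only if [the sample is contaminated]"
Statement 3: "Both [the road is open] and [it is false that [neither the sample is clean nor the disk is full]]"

Let Q = "the coin landed heads" (F), R = "the road is closed" (F), U = "the server is online" (F), S = "the sample is contaminated" (F), V = "the disk is full" (F).

Statement 1: Parsed as ~(Q <-> (R <-> U))

R <-> U = F <-> F = T
Q <-> (R <-> U) = F <-> T = F
~(Q <-> (R <-> U)) = ~F = T
Hence Statement 1 is true.

Statement 2: This is (U xor Q) -> S.

U xor Q = F xor F = F
(U xor Q) -> S = F -> F = T
Thus Statement 2 is true.

Statement 3: Parsed as ~R & ~(~S nor V)

~R = ~F = T
~S = ~F = T
~S nor V = T nor F = F
~(~S nor V) = ~F = T
~R & ~(~S nor V) = T & T = T
So Statement 3 is true.

True statements: 3 (Statement 1, Statement 2, Statement 3).

3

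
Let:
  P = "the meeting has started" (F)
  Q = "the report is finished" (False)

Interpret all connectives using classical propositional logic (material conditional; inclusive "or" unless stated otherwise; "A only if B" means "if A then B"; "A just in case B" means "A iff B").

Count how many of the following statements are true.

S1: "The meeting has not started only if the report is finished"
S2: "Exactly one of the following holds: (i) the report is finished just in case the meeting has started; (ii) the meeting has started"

1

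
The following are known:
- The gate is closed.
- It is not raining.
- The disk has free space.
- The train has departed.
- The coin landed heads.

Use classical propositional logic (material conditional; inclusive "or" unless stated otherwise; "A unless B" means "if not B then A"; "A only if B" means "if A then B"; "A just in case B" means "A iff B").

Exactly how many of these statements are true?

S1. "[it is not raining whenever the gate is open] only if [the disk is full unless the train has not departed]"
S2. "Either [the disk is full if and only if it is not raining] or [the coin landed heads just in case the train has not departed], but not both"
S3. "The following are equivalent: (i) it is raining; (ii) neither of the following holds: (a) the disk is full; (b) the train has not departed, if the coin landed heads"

0

Let D = "the gate is open" (False), S = "it is raining" (False), Q = "the disk is full" (False), U = "the train has departed" (True), R = "the coin landed heads" (True).

S1: Parsed as (D -> not S) -> (Q or not U)

not S = not False = True
D -> not S = False -> True = True
not U = not True = False
Q or not U = False or False = False
(D -> not S) -> (Q or not U) = True -> False = False
So S1 is false.

S2: Formalization: (Q iff not S) xor (R iff not U)

not S = not False = True
Q iff not S = False iff True = False
not U = not True = False
R iff not U = True iff False = False
(Q iff not S) xor (R iff not U) = False xor False = False
Hence S2 is false.

S3: This is S iff (Q nor (R -> not U)).

not U = not True = False
R -> not U = True -> False = False
Q nor (R -> not U) = False nor False = True
S iff (Q nor (R -> not U)) = False iff True = False
Hence S3 is false.

0 of the 3 statements are true (none).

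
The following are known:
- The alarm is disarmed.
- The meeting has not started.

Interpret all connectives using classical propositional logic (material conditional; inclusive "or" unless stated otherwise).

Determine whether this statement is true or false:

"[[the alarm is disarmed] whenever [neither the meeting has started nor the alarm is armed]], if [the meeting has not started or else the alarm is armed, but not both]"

True.

Let R = "the meeting has started" (F), L = "the alarm is armed" (F).
In symbols: (¬R ⊕ L) → ((R ↓ L) → ¬L)

¬R = ¬F = T
¬R ⊕ L = T ⊕ F = T
R ↓ L = F ↓ F = T
¬L = ¬F = T
(R ↓ L) → ¬L = T → T = T
(¬R ⊕ L) → ((R ↓ L) → ¬L) = T → T = T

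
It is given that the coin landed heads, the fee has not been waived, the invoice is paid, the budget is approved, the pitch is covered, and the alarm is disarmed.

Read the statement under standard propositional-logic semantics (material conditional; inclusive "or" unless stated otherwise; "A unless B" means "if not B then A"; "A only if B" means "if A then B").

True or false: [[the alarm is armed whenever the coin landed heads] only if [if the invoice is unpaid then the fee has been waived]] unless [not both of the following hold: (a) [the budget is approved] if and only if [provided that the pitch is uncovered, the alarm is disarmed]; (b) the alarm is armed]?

Let U = "the coin landed heads" (True), Q = "the alarm is armed" (False), R = "the invoice is paid" (True), W = "the fee has been waived" (False), K = "the budget is approved" (True), H = "the pitch is covered" (True).
In symbols: ((U -> Q) -> (not R -> W)) or ((K iff (not H -> not Q)) nand Q)

U -> Q = True -> False = False
not R = not True = False
not R -> W = False -> False = True
(U -> Q) -> (not R -> W) = False -> True = True
not H = not True = False
not Q = not False = True
not H -> not Q = False -> True = True
K iff (not H -> not Q) = True iff True = True
(K iff (not H -> not Q)) nand Q = True nand False = True
((U -> Q) -> (not R -> W)) or ((K iff (not H -> not Q)) nand Q) = True or True = True

True.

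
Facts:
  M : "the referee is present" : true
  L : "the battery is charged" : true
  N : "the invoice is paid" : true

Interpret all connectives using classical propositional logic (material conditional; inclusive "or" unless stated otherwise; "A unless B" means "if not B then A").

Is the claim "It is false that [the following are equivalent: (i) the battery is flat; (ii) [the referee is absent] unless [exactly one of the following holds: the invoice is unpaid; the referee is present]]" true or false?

The statement is true.

This is ¬(¬L ↔ (¬M ∨ (¬N ⊕ M))).

¬L = ¬T = F
¬M = ¬T = F
¬N = ¬T = F
¬N ⊕ M = F ⊕ T = T
¬M ∨ (¬N ⊕ M) = F ∨ T = T
¬L ↔ (¬M ∨ (¬N ⊕ M)) = F ↔ T = F
¬(¬L ↔ (¬M ∨ (¬N ⊕ M))) = ¬F = T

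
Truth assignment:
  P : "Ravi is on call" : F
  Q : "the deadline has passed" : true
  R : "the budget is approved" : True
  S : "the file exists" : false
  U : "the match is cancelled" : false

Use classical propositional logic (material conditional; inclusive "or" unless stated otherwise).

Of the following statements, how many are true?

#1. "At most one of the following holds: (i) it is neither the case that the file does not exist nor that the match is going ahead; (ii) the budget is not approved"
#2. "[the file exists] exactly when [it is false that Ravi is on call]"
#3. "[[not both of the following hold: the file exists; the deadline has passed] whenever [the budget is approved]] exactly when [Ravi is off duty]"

#1: Parsed as (~S nor ~U) nand ~R

~S = ~F = T
~U = ~F = T
~S nor ~U = T nor T = F
~R = ~T = F
(~S nor ~U) nand ~R = F nand F = T
Hence #1 is true.

#2: Parsed as S <-> ~P

~P = ~F = T
S <-> ~P = F <-> T = F
Thus #2 is false.

#3: This is (R -> (S nand Q)) <-> ~P.

S nand Q = F nand T = T
R -> (S nand Q) = T -> T = T
~P = ~F = T
(R -> (S nand Q)) <-> ~P = T <-> T = T
Thus #3 is true.

2 of the 3 statements are true.

2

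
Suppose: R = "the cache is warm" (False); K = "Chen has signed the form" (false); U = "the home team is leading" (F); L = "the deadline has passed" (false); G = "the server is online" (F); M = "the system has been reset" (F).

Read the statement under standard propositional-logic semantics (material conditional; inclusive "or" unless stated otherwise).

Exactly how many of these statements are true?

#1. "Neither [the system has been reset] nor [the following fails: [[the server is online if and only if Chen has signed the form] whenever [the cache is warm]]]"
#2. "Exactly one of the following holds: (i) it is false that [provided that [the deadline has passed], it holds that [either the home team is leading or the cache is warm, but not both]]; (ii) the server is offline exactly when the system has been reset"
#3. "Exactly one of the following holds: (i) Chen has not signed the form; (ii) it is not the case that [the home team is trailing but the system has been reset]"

1

#1: Parsed as M ↓ ¬(R → (G ↔ K))

G ↔ K = F ↔ F = T
R → (G ↔ K) = F → T = T
¬(R → (G ↔ K)) = ¬T = F
M ↓ ¬(R → (G ↔ K)) = F ↓ F = T
So #1 is true.

#2: In symbols: ¬(L → (U ⊕ R)) ⊕ (¬G ↔ M)

U ⊕ R = F ⊕ F = F
L → (U ⊕ R) = F → F = T
¬(L → (U ⊕ R)) = ¬T = F
¬G = ¬F = T
¬G ↔ M = T ↔ F = F
¬(L → (U ⊕ R)) ⊕ (¬G ↔ M) = F ⊕ F = F
So #2 is false.

#3: This is ¬K ⊕ ¬(¬U ∧ M).

¬K = ¬F = T
¬U = ¬F = T
¬U ∧ M = T ∧ F = F
¬(¬U ∧ M) = ¬F = T
¬K ⊕ ¬(¬U ∧ M) = T ⊕ T = F
Thus #3 is false.

Count: 1.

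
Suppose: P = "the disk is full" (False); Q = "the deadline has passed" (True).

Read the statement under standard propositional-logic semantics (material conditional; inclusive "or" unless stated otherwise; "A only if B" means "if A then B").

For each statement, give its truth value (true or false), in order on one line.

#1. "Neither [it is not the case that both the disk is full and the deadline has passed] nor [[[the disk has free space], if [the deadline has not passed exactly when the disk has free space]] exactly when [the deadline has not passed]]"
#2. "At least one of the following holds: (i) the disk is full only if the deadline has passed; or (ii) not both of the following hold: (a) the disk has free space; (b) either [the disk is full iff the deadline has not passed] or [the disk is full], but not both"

#1: Formalization: (P nand Q) nor (((not Q iff not P) -> not P) iff not Q)

P nand Q = False nand True = True
not Q = not True = False
not P = not False = True
not Q iff not P = False iff True = False
not P = not False = True
(not Q iff not P) -> not P = False -> True = True
not Q = not True = False
((not Q iff not P) -> not P) iff not Q = True iff False = False
(P nand Q) nor (((not Q iff not P) -> not P) iff not Q) = True nor False = False
Hence #1 is false.

#2: In symbols: (P -> Q) or (not P nand ((P iff not Q) xor P))

P -> Q = False -> True = True
not P = not False = True
not Q = not True = False
P iff not Q = False iff False = True
(P iff not Q) xor P = True xor False = True
not P nand ((P iff not Q) xor P) = True nand True = False
(P -> Q) or (not P nand ((P iff not Q) xor P)) = True or False = True
So #2 is true.

#1 F; #2 T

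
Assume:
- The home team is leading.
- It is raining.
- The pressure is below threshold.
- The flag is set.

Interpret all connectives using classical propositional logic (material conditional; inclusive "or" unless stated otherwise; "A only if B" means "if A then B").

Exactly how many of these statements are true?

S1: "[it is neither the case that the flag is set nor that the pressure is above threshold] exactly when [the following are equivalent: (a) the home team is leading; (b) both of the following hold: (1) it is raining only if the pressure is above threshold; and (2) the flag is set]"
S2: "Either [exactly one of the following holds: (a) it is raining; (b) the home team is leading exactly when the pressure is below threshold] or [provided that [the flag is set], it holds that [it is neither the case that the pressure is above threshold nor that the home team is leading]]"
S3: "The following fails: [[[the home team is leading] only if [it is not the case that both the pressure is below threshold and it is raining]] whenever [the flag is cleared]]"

Let S = "the flag is set" (T), R = "the pressure is above threshold" (F), P = "the home team is leading" (T), Q = "it is raining" (T).

S1: Formalization: (S nor R) <-> (P <-> ((Q -> R) & S))

S nor R = T nor F = F
Q -> R = T -> F = F
(Q -> R) & S = F & T = F
P <-> ((Q -> R) & S) = T <-> F = F
(S nor R) <-> (P <-> ((Q -> R) & S)) = F <-> F = T
So S1 is true.

S2: This is (Q xor (P <-> ~R)) | (S -> (R nor P)).

~R = ~F = T
P <-> ~R = T <-> T = T
Q xor (P <-> ~R) = T xor T = F
R nor P = F nor T = F
S -> (R nor P) = T -> F = F
(Q xor (P <-> ~R)) | (S -> (R nor P)) = F | F = F
Thus S2 is false.

S3: Parsed as ~(~S -> (P -> (~R nand Q)))

~S = ~T = F
~R = ~F = T
~R nand Q = T nand T = F
P -> (~R nand Q) = T -> F = F
~S -> (P -> (~R nand Q)) = F -> F = T
~(~S -> (P -> (~R nand Q))) = ~T = F
Thus S3 is false.

1 of the 3 statements is true (S1).

1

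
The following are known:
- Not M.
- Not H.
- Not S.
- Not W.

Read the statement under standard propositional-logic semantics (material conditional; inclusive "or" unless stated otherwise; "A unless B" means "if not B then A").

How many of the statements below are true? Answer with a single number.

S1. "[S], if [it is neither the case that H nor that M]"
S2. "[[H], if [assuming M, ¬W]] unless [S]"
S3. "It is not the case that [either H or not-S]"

S1: Parsed as (H nor M) -> S

H nor M = False nor False = True
(H nor M) -> S = True -> False = False
Hence S1 is false.

S2: In symbols: ((M -> not W) -> H) or S

not W = not False = True
M -> not W = False -> True = True
(M -> not W) -> H = True -> False = False
((M -> not W) -> H) or S = False or False = False
So S2 is false.

S3: Formalization: not (H or not S)

not S = not False = True
H or not S = False or True = True
not (H or not S) = not True = False
Hence S3 is false.

Count: 0.

0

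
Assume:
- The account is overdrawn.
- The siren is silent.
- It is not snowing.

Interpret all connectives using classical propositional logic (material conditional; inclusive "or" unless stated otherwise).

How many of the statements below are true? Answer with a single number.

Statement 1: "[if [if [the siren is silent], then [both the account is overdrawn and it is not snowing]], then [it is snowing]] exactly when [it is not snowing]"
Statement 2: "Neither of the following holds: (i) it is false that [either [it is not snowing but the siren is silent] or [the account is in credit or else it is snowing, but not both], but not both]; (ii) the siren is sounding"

Let Q = "the siren is sounding" (F), P = "the account is overdrawn" (T), R = "it is snowing" (F).

Statement 1: In symbols: ((¬Q → (P ∧ ¬R)) → R) ↔ ¬R

¬Q = ¬F = T
¬R = ¬F = T
P ∧ ¬R = T ∧ T = T
¬Q → (P ∧ ¬R) = T → T = T
(¬Q → (P ∧ ¬R)) → R = T → F = F
¬R = ¬F = T
((¬Q → (P ∧ ¬R)) → R) ↔ ¬R = F ↔ T = F
Hence Statement 1 is false.

Statement 2: Parsed as ¬((¬R ∧ ¬Q) ⊕ (¬P ⊕ R)) ↓ Q

¬R = ¬F = T
¬Q = ¬F = T
¬R ∧ ¬Q = T ∧ T = T
¬P = ¬T = F
¬P ⊕ R = F ⊕ F = F
(¬R ∧ ¬Q) ⊕ (¬P ⊕ R) = T ⊕ F = T
¬((¬R ∧ ¬Q) ⊕ (¬P ⊕ R)) = ¬T = F
¬((¬R ∧ ¬Q) ⊕ (¬P ⊕ R)) ↓ Q = F ↓ F = T
Hence Statement 2 is true.

True statements: 1.

1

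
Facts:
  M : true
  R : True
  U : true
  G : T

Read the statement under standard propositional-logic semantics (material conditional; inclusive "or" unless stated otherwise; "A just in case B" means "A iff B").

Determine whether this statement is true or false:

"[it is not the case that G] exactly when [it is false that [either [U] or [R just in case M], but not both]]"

The statement is false.

Values: G=T, U=T, R=T, M=T.
In symbols: ~G <-> ~(U xor (R <-> M))

~G = ~T = F
R <-> M = T <-> T = T
U xor (R <-> M) = T xor T = F
~(U xor (R <-> M)) = ~F = T
~G <-> ~(U xor (R <-> M)) = F <-> T = F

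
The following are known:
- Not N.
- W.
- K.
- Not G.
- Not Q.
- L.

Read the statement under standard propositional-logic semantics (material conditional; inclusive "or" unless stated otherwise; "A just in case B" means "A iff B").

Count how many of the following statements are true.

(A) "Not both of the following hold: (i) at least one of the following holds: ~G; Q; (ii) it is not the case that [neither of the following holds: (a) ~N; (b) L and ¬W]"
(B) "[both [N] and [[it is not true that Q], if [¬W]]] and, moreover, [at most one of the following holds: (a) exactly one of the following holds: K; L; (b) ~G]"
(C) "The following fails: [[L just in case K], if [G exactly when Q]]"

(A): This is (~G | Q) nand ~(~N nor (L & ~W)).

~G = ~F = T
~G | Q = T | F = T
~N = ~F = T
~W = ~T = F
L & ~W = T & F = F
~N nor (L & ~W) = T nor F = F
~(~N nor (L & ~W)) = ~F = T
(~G | Q) nand ~(~N nor (L & ~W)) = T nand T = F
Thus (A) is false.

(B): In symbols: (N & (~W -> ~Q)) & ((K xor L) nand ~G)

~W = ~T = F
~Q = ~F = T
~W -> ~Q = F -> T = T
N & (~W -> ~Q) = F & T = F
K xor L = T xor T = F
~G = ~F = T
(K xor L) nand ~G = F nand T = T
(N & (~W -> ~Q)) & ((K xor L) nand ~G) = F & T = F
Hence (B) is false.

(C): Parsed as ~((G <-> Q) -> (L <-> K))

G <-> Q = F <-> F = T
L <-> K = T <-> T = T
(G <-> Q) -> (L <-> K) = T -> T = T
~((G <-> Q) -> (L <-> K)) = ~T = F
Thus (C) is false.

0 of the 3 statements are true (none).

0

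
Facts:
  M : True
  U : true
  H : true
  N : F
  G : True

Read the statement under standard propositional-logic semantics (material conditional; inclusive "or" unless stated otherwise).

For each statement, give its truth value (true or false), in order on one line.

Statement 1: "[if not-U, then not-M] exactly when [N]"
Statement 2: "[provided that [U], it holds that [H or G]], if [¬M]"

Statement 1 False, Statement 2 True

Statement 1: This is (not U -> not M) iff N.

not U = not True = False
not M = not True = False
not U -> not M = False -> False = True
(not U -> not M) iff N = True iff False = False
Thus Statement 1 is false.

Statement 2: Parsed as not M -> (U -> (H or G))

not M = not True = False
H or G = True or True = True
U -> (H or G) = True -> True = True
not M -> (U -> (H or G)) = False -> True = True
Thus Statement 2 is true.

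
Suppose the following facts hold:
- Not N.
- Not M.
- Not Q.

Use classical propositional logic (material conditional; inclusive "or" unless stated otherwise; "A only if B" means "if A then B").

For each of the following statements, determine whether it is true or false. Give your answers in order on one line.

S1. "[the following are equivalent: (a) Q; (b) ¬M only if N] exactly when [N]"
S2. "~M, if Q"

S1: Parsed as (Q <-> (~M -> N)) <-> N

~M = ~F = T
~M -> N = T -> F = F
Q <-> (~M -> N) = F <-> F = T
(Q <-> (~M -> N)) <-> N = T <-> F = F
Hence S1 is false.

S2: Parsed as Q -> ~M

~M = ~F = T
Q -> ~M = F -> T = T
Thus S2 is true.

S1 False; S2 True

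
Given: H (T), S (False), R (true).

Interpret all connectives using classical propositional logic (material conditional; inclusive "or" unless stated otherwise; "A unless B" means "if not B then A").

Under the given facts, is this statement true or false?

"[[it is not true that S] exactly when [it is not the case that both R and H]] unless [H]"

The statement is true.

Formalization: (not S iff (R nand H)) or H

not S = not False = True
R nand H = True nand True = False
not S iff (R nand H) = True iff False = False
(not S iff (R nand H)) or H = False or True = True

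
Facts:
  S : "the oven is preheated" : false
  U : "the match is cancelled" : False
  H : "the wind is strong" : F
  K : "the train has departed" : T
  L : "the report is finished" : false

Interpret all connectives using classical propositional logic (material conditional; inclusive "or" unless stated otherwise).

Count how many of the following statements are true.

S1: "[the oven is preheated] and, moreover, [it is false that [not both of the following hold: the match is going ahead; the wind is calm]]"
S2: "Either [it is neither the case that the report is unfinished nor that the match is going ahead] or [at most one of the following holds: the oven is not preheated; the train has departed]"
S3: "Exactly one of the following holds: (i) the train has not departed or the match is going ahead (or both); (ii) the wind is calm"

S1: In symbols: S ∧ ¬(¬U ↑ ¬H)

¬U = ¬F = T
¬H = ¬F = T
¬U ↑ ¬H = T ↑ T = F
¬(¬U ↑ ¬H) = ¬F = T
S ∧ ¬(¬U ↑ ¬H) = F ∧ T = F
So S1 is false.

S2: Parsed as (¬L ↓ ¬U) ∨ (¬S ↑ K)

¬L = ¬F = T
¬U = ¬F = T
¬L ↓ ¬U = T ↓ T = F
¬S = ¬F = T
¬S ↑ K = T ↑ T = F
(¬L ↓ ¬U) ∨ (¬S ↑ K) = F ∨ F = F
Hence S2 is false.

S3: In symbols: (¬K ∨ ¬U) ⊕ ¬H

¬K = ¬T = F
¬U = ¬F = T
¬K ∨ ¬U = F ∨ T = T
¬H = ¬F = T
(¬K ∨ ¬U) ⊕ ¬H = T ⊕ T = F
So S3 is false.

True statements: 0 (none).

0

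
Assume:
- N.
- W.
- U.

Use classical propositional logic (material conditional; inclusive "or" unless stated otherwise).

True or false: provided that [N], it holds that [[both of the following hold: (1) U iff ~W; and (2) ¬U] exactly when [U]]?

The statement is false.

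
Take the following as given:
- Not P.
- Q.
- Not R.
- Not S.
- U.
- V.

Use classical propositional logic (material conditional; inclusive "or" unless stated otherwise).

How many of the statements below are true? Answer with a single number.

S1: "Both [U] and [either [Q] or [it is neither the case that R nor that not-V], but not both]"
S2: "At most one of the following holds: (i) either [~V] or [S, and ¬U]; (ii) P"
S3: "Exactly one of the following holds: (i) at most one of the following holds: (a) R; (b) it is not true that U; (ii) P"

S1: In symbols: U & (Q xor (R nor ~V))

~V = ~T = F
R nor ~V = F nor F = T
Q xor (R nor ~V) = T xor T = F
U & (Q xor (R nor ~V)) = T & F = F
Thus S1 is false.

S2: Parsed as (~V | (S & ~U)) nand P

~V = ~T = F
~U = ~T = F
S & ~U = F & F = F
~V | (S & ~U) = F | F = F
(~V | (S & ~U)) nand P = F nand F = T
So S2 is true.

S3: In symbols: (R nand ~U) xor P

~U = ~T = F
R nand ~U = F nand F = T
(R nand ~U) xor P = T xor F = T
So S3 is true.

True statements: 2 (S2, S3).

2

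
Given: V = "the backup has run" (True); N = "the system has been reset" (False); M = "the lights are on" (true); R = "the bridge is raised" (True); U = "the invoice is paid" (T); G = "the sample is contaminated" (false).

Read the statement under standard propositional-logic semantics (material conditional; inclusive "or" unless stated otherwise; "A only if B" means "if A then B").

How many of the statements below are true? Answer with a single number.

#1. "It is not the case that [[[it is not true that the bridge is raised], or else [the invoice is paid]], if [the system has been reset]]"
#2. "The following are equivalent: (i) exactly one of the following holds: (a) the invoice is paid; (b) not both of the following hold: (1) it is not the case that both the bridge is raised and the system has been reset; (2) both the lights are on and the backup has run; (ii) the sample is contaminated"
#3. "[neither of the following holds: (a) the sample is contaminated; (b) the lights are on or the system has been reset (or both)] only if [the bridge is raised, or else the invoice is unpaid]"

#1: Formalization: not (N -> (not R or U))

not R = not True = False
not R or U = False or True = True
N -> (not R or U) = False -> True = True
not (N -> (not R or U)) = not True = False
Thus #1 is false.

#2: This is (U xor ((R nand N) nand (M and V))) iff G.

R nand N = True nand False = True
M and V = True and True = True
(R nand N) nand (M and V) = True nand True = False
U xor ((R nand N) nand (M and V)) = True xor False = True
(U xor ((R nand N) nand (M and V))) iff G = True iff False = False
Thus #2 is false.

#3: Formalization: (G nor (M or N)) -> (R or not U)

M or N = True or False = True
G nor (M or N) = False nor True = False
not U = not True = False
R or not U = True or False = True
(G nor (M or N)) -> (R or not U) = False -> True = True
Thus #3 is true.

True statements: 1 (#3).

1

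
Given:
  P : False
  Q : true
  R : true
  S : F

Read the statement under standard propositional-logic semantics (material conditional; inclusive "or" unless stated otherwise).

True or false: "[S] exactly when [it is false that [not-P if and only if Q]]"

Formalization: S ↔ ¬(¬P ↔ Q)

¬P = ¬F = T
¬P ↔ Q = T ↔ T = T
¬(¬P ↔ Q) = ¬T = F
S ↔ ¬(¬P ↔ Q) = F ↔ F = T

True.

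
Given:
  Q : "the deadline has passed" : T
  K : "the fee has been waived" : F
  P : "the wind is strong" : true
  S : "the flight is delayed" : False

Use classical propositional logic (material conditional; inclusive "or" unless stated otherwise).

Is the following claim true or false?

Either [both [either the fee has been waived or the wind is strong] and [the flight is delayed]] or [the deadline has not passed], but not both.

Formalization: ((K ∨ P) ∧ S) ⊕ ¬Q

K ∨ P = F ∨ T = T
(K ∨ P) ∧ S = T ∧ F = F
¬Q = ¬T = F
((K ∨ P) ∧ S) ⊕ ¬Q = F ⊕ F = F

The statement is false.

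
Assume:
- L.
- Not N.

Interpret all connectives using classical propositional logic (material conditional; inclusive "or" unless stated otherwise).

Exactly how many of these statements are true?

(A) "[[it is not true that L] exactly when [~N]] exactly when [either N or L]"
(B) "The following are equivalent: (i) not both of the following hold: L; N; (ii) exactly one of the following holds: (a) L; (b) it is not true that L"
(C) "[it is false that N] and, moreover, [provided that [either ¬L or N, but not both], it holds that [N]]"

2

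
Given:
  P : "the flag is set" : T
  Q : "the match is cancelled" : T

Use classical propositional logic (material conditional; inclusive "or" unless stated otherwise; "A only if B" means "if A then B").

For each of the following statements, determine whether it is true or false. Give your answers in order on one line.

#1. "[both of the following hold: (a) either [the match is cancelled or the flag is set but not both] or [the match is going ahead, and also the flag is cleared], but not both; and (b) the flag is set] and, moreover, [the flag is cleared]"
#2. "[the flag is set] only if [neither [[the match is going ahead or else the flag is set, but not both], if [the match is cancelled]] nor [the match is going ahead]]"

#1 F / #2 F

#1: Formalization: (((Q xor P) xor (not Q and not P)) and P) and not P

Q xor P = True xor True = False
not Q = not True = False
not P = not True = False
not Q and not P = False and False = False
(Q xor P) xor (not Q and not P) = False xor False = False
((Q xor P) xor (not Q and not P)) and P = False and True = False
not P = not True = False
(((Q xor P) xor (not Q and not P)) and P) and not P = False and False = False
Hence #1 is false.

#2: This is P -> ((Q -> (not Q xor P)) nor not Q).

not Q = not True = False
not Q xor P = False xor True = True
Q -> (not Q xor P) = True -> True = True
not Q = not True = False
(Q -> (not Q xor P)) nor not Q = True nor False = False
P -> ((Q -> (not Q xor P)) nor not Q) = True -> False = False
Thus #2 is false.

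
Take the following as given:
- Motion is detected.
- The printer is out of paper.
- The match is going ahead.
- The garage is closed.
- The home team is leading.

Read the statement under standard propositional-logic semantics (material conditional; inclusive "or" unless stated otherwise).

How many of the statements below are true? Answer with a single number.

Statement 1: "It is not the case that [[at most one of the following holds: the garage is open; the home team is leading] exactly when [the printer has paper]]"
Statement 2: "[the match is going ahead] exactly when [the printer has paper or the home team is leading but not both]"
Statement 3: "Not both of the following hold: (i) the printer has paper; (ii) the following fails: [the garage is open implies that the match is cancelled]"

Let D = "the garage is closed" (T), M = "the home team is leading" (T), U = "the printer has paper" (F), R = "the match is cancelled" (F).

Statement 1: In symbols: ~((~D nand M) <-> U)

~D = ~T = F
~D nand M = F nand T = T
(~D nand M) <-> U = T <-> F = F
~((~D nand M) <-> U) = ~F = T
So Statement 1 is true.

Statement 2: Parsed as ~R <-> (U xor M)

~R = ~F = T
U xor M = F xor T = T
~R <-> (U xor M) = T <-> T = T
Thus Statement 2 is true.

Statement 3: Parsed as U nand ~(~D -> R)

~D = ~T = F
~D -> R = F -> F = T
~(~D -> R) = ~T = F
U nand ~(~D -> R) = F nand F = T
So Statement 3 is true.

3 of the 3 statements are true.

3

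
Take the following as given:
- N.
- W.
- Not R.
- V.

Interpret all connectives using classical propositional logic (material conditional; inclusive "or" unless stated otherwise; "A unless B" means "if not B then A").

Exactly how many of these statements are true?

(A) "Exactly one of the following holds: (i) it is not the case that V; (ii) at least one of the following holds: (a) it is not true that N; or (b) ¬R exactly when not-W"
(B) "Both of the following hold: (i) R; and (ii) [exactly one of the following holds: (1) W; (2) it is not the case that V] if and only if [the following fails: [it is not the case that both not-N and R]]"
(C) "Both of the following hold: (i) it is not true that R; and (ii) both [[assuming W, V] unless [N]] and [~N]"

(A): Parsed as not V xor (not N or (not R iff not W))

not V = not True = False
not N = not True = False
not R = not False = True
not W = not True = False
not R iff not W = True iff False = False
not N or (not R iff not W) = False or False = False
not V xor (not N or (not R iff not W)) = False xor False = False
Thus (A) is false.

(B): This is R and ((W xor not V) iff not (not N nand R)).

not V = not True = False
W xor not V = True xor False = True
not N = not True = False
not N nand R = False nand False = True
not (not N nand R) = not True = False
(W xor not V) iff not (not N nand R) = True iff False = False
R and ((W xor not V) iff not (not N nand R)) = False and False = False
Hence (B) is false.

(C): Formalization: not R and (((W -> V) or N) and not N)

not R = not False = True
W -> V = True -> True = True
(W -> V) or N = True or True = True
not N = not True = False
((W -> V) or N) and not N = True and False = False
not R and (((W -> V) or N) and not N) = True and False = False
So (C) is false.

True statements: 0 (none).

0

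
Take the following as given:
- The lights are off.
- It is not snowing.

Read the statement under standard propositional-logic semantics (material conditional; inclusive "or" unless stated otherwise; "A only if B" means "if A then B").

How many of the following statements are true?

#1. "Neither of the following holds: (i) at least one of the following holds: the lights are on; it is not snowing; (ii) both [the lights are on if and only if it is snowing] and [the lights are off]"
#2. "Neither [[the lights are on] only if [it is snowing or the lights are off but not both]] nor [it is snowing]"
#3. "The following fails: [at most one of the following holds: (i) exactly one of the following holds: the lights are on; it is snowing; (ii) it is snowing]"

Let P = "the lights are on" (F), R = "it is snowing" (F).

#1: Parsed as (P | ~R) nor ((P <-> R) & ~P)

~R = ~F = T
P | ~R = F | T = T
P <-> R = F <-> F = T
~P = ~F = T
(P <-> R) & ~P = T & T = T
(P | ~R) nor ((P <-> R) & ~P) = T nor T = F
So #1 is false.

#2: Parsed as (P -> (R xor ~P)) nor R

~P = ~F = T
R xor ~P = F xor T = T
P -> (R xor ~P) = F -> T = T
(P -> (R xor ~P)) nor R = T nor F = F
So #2 is false.

#3: Parsed as ~((P xor R) nand R)

P xor R = F xor F = F
(P xor R) nand R = F nand F = T
~((P xor R) nand R) = ~T = F
Thus #3 is false.

Count: 0.

0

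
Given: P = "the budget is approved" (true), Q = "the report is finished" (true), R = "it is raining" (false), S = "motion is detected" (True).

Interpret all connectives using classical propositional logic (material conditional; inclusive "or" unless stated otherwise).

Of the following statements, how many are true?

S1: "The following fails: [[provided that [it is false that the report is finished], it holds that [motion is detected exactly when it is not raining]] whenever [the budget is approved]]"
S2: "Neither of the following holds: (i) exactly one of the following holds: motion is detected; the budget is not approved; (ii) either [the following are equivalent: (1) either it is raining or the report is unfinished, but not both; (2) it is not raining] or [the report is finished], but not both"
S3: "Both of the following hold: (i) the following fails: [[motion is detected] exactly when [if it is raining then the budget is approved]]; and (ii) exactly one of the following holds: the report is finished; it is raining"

0

S1: This is ¬(P → (¬Q → (S ↔ ¬R))).

¬Q = ¬T = F
¬R = ¬F = T
S ↔ ¬R = T ↔ T = T
¬Q → (S ↔ ¬R) = F → T = T
P → (¬Q → (S ↔ ¬R)) = T → T = T
¬(P → (¬Q → (S ↔ ¬R))) = ¬T = F
Thus S1 is false.

S2: In symbols: (S ⊕ ¬P) ↓ (((R ⊕ ¬Q) ↔ ¬R) ⊕ Q)

¬P = ¬T = F
S ⊕ ¬P = T ⊕ F = T
¬Q = ¬T = F
R ⊕ ¬Q = F ⊕ F = F
¬R = ¬F = T
(R ⊕ ¬Q) ↔ ¬R = F ↔ T = F
((R ⊕ ¬Q) ↔ ¬R) ⊕ Q = F ⊕ T = T
(S ⊕ ¬P) ↓ (((R ⊕ ¬Q) ↔ ¬R) ⊕ Q) = T ↓ T = F
Hence S2 is false.

S3: This is ¬(S ↔ (R → P)) ∧ (Q ⊕ R).

R → P = F → T = T
S ↔ (R → P) = T ↔ T = T
¬(S ↔ (R → P)) = ¬T = F
Q ⊕ R = T ⊕ F = T
¬(S ↔ (R → P)) ∧ (Q ⊕ R) = F ∧ T = F
Hence S3 is false.

True statements: 0 (none).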